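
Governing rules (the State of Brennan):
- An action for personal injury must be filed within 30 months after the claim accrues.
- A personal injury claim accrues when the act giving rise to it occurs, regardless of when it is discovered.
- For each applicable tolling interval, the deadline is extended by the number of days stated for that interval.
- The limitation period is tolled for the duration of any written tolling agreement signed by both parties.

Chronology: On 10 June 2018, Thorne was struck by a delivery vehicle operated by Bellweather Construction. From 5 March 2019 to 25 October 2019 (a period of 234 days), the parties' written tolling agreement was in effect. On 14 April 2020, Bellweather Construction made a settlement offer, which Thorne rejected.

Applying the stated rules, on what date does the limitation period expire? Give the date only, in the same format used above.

1 August 2021

The claim accrued on 10 June 2018, the date of the act.
The untolled deadline — 30 months after 10 June 2018 — is 10 December 2020.
The period was tolled for 234 days by the written tolling agreement (5 March 2019 to 25 October 2019), pushing the deadline to 1 August 2021.
Nothing else in the chronology tolls or restarts the period.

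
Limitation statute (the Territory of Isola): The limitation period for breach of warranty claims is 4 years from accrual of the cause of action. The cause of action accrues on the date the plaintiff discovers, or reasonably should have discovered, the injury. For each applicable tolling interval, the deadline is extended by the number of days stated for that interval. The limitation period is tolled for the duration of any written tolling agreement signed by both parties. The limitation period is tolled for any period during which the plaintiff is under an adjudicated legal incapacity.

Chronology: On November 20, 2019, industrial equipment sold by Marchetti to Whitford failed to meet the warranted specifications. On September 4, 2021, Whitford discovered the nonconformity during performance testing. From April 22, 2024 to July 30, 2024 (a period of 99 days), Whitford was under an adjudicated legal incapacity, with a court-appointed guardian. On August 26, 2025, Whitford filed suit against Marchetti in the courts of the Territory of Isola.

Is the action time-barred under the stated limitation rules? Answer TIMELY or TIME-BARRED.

Accrual is tied to discovery, so the period began on September 4, 2021 rather than on November 20, 2019 when the act occurred.
4 years from September 4, 2021 is September 4, 2025.
Because the plaintiff's legal incapacity ran from April 22, 2024 to July 30, 2024, the deadline is extended by 99 days to December 12, 2025.
Filing on August 26, 2025 beat the December 12, 2025 deadline — the action is timely.

TIMELY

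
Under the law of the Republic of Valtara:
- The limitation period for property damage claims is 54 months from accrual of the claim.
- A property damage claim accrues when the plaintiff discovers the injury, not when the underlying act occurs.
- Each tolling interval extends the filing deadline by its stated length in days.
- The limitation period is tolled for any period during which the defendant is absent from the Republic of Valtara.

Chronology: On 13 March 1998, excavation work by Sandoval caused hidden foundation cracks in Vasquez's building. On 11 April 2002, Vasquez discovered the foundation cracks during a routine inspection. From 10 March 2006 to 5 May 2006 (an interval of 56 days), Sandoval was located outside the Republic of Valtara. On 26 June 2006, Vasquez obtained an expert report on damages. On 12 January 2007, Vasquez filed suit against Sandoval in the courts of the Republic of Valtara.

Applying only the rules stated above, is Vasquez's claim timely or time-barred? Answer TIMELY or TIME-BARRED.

TIME-BARRED

Accrual is tied to discovery, so the period began on 11 April 2002 rather than on 13 March 1998 when the act occurred.
Adding the 54 months base period to 11 April 2002 gives a deadline of 11 October 2006, before any tolling.
Because the defendant's absence from the jurisdiction ran from 10 March 2006 to 5 May 2006, the deadline is extended by 56 days to 6 December 2006.
None of the other events listed affects the running of the period under the stated rules.
Vasquez filed on 12 January 2007, after the 6 December 2006 deadline, so the action is time-barred.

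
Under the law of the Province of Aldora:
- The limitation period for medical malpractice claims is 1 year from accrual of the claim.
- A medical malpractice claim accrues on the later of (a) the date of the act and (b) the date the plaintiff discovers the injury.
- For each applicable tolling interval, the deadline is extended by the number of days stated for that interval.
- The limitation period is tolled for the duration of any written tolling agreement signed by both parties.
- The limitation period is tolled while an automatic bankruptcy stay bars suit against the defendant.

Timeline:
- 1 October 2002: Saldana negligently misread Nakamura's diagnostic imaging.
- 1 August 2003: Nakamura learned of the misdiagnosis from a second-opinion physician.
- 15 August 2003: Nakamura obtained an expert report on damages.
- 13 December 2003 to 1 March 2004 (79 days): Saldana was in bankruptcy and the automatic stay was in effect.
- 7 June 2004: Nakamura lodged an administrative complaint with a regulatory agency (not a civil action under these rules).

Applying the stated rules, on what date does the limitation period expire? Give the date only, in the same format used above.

Because discovery on 1 August 2003 post-dates the 1 October 2002 act, accrual under the later-of rule falls on 1 August 2003.
Adding the 1 year base period to 1 August 2003 gives a deadline of 1 August 2004, before any tolling.
Because the automatic bankruptcy stay ran from 13 December 2003 to 1 March 2004, the deadline is extended by 79 days to 19 October 2004.
None of the other events listed affects the running of the period under the stated rules.

19 October 2004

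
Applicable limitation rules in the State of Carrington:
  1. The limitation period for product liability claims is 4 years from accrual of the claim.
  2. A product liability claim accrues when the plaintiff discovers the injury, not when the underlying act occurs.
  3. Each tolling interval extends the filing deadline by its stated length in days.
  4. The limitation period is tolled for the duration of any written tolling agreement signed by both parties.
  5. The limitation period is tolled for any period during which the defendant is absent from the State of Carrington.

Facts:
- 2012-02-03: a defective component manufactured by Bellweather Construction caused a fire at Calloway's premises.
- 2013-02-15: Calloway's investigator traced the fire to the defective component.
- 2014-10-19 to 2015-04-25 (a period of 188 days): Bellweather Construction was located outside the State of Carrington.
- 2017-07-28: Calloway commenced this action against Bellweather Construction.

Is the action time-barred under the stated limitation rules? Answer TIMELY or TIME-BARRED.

TIMELY

The claim did not accrue until Calloway discovered the injury on 2013-02-15; the 2012-02-03 act date does not start the clock under the stated rule.
The untolled deadline — 4 years after 2013-02-15 — is 2017-02-15.
Because the defendant's absence from the jurisdiction ran from 2014-10-19 to 2015-04-25, the deadline is extended by 188 days to 2017-08-22.
Calloway filed on 2017-07-28, before the 2017-08-22 deadline, so the action is timely.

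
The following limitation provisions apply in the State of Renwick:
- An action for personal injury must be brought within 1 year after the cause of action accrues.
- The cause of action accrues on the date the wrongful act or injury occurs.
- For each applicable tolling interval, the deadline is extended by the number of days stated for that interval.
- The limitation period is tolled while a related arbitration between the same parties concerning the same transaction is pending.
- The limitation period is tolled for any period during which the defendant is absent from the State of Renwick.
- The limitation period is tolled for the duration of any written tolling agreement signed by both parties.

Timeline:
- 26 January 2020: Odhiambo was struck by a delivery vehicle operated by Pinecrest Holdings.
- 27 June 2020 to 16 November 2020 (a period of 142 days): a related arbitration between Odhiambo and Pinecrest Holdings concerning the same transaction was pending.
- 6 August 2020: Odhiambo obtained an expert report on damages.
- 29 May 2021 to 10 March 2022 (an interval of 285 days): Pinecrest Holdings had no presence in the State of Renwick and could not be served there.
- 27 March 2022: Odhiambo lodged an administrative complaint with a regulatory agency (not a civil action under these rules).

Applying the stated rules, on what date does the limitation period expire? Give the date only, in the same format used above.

29 March 2022

The claim accrued on 26 January 2020, when the wrongful act occurred.
Adding the 1 year base period to 26 January 2020 gives a deadline of 26 January 2021, before any tolling.
The pending related arbitration from 27 June 2020 to 16 November 2020 tolled the period for 142 days, extending the deadline to 17 June 2021.
Because the defendant's absence from the jurisdiction ran from 29 May 2021 to 10 March 2022, the deadline is extended by 285 days to 29 March 2022.
None of the other events listed affects the running of the period under the stated rules.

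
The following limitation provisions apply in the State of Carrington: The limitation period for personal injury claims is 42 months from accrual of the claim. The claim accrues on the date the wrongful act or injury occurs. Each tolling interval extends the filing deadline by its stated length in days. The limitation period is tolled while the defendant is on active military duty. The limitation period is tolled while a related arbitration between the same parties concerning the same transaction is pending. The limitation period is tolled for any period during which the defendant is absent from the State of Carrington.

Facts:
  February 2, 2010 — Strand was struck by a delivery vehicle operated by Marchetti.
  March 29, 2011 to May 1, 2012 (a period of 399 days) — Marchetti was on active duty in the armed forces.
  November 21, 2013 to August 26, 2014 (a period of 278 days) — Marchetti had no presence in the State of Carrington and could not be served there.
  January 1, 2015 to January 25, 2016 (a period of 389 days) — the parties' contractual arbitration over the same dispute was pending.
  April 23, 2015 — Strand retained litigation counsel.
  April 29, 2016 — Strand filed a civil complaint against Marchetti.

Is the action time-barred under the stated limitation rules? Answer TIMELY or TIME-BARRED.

TIMELY

The limitation period began to run on February 2, 2010.
Adding the 42 months base period to February 2, 2010 gives a deadline of August 2, 2013, before any tolling.
The period was tolled for 399 days by the defendant's active military service (March 29, 2011 to May 1, 2012), pushing the deadline to September 5, 2014.
The period was tolled for 278 days by the defendant's absence from the jurisdiction (November 21, 2013 to August 26, 2014), pushing the deadline to June 10, 2015.
The pending related arbitration from January 1, 2015 to January 25, 2016 tolled the period for 389 days, extending the deadline to July 3, 2016.
The other events in the timeline have no effect on the limitation period under the stated rules.
Strand filed on April 29, 2016, before the July 3, 2016 deadline, so the action is timely.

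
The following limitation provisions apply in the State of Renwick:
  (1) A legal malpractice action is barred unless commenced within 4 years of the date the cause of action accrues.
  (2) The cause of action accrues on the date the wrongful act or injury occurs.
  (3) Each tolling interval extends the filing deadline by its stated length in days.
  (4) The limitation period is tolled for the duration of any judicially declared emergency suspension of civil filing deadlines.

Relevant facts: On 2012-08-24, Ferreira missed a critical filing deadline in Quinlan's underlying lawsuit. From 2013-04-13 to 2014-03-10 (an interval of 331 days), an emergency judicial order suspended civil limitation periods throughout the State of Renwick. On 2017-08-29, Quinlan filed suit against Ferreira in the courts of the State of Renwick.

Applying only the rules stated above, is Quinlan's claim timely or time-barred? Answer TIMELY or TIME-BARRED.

The claim accrued on 2012-08-24, when the wrongful act occurred.
The untolled deadline — 4 years after 2012-08-24 — is 2016-08-24.
Because the emergency suspension of filing deadlines ran from 2013-04-13 to 2014-03-10, the deadline is extended by 331 days to 2017-07-21.
Filing on 2017-08-29 missed the 2017-07-21 deadline — the action is time-barred.

TIME-BARRED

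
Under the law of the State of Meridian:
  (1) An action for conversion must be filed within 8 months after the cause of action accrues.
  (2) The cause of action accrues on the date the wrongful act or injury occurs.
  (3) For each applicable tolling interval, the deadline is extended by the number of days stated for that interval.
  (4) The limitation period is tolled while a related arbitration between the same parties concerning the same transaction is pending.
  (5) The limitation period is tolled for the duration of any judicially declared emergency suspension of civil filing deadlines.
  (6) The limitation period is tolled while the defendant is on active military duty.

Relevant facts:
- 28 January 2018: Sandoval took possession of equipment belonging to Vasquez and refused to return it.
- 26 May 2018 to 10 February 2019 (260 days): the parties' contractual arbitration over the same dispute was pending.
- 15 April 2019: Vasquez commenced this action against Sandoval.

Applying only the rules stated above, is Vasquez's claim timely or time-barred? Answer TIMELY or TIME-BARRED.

The limitation period began to run on 28 January 2018.
Adding the 8 months base period to 28 January 2018 gives a deadline of 28 September 2018, before any tolling.
Because the pending related arbitration ran from 26 May 2018 to 10 February 2019, the deadline is extended by 260 days to 15 June 2019.
The 15 April 2019 filing precedes the 15 June 2019 deadline; the claim is timely.

TIMELY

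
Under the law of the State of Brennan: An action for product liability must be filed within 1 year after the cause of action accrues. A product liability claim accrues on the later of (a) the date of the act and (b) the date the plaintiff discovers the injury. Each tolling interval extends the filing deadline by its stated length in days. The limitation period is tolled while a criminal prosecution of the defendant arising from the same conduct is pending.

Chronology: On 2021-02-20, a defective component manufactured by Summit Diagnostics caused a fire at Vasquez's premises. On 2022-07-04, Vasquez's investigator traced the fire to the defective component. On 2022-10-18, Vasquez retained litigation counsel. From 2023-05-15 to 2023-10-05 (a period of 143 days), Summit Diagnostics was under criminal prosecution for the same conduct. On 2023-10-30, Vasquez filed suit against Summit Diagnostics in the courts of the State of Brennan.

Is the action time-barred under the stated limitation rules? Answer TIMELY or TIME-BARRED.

The claim accrued on 2022-07-04 — the later of the 2021-02-20 act and the 2022-07-04 discovery.
1 year from 2022-07-04 is 2023-07-04.
The pending criminal prosecution from 2023-05-15 to 2023-10-05 tolled the period for 143 days, extending the deadline to 2023-11-24.
Nothing else in the chronology tolls or restarts the period.
Vasquez filed on 2023-10-30, before the 2023-11-24 deadline, so the action is timely.

TIMELY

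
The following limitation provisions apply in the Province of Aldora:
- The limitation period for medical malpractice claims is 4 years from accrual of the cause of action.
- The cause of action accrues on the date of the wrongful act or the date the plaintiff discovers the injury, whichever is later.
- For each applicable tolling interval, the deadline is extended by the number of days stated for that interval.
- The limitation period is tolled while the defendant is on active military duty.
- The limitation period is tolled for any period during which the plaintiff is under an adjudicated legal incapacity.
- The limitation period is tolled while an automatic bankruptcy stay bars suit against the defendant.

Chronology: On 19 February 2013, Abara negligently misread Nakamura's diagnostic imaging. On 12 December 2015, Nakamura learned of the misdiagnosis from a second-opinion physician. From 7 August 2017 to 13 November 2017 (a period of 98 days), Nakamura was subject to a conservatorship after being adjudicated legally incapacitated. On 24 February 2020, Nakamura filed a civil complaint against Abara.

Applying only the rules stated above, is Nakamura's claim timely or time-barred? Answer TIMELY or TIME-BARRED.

Taking the later of the act (19 February 2013) and discovery (12 December 2015), the claim accrued on 12 December 2015.
Adding the 4 years base period to 12 December 2015 gives a deadline of 12 December 2019, before any tolling.
Because the plaintiff's legal incapacity ran from 7 August 2017 to 13 November 2017, the deadline is extended by 98 days to 19 March 2020.
Filing on 24 February 2020 beat the 19 March 2020 deadline — the action is timely.

TIMELY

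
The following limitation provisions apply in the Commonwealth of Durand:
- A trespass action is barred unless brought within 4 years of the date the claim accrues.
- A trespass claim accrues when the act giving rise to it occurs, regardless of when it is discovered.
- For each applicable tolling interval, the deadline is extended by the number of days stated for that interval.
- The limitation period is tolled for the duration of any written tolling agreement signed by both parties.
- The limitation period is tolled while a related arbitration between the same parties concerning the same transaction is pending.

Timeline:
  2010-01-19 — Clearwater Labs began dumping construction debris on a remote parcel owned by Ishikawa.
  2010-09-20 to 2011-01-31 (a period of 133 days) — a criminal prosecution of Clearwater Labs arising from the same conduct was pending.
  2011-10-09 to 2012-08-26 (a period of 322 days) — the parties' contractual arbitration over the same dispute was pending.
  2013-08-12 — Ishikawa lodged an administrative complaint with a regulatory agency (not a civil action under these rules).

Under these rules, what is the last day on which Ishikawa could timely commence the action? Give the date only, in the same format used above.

The claim accrued on 2010-01-19, when the wrongful act occurred.
Adding the 4 years base period to 2010-01-19 gives a deadline of 2014-01-19, before any tolling.
The pending related arbitration from 2011-10-09 to 2012-08-26 tolled the period for 322 days, extending the deadline to 2014-12-07.
Although a criminal prosecution ran from 2010-09-20 to 2011-01-31, the stated rules do not make that a tolling event, so it is disregarded.
The other events in the timeline have no effect on the limitation period under the stated rules.

2014-12-07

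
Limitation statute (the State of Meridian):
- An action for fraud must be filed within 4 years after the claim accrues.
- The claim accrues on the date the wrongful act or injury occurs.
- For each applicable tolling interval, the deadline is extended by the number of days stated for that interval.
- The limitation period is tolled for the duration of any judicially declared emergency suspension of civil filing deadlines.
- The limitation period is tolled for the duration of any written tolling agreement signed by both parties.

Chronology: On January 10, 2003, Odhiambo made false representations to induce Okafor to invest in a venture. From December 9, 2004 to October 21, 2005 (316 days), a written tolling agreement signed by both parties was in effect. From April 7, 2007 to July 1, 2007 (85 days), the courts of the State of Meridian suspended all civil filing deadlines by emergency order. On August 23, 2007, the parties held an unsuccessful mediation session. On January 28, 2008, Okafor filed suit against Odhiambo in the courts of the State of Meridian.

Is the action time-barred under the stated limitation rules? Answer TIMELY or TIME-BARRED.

The claim accrued on January 10, 2003, the date of the act.
The untolled deadline — 4 years after January 10, 2003 — is January 10, 2007.
Because the written tolling agreement ran from December 9, 2004 to October 21, 2005, the deadline is extended by 316 days to November 22, 2007.
Because the emergency suspension of filing deadlines ran from April 7, 2007 to July 1, 2007, the deadline is extended by 85 days to February 15, 2008.
The other events in the timeline have no effect on the limitation period under the stated rules.
Filing on January 28, 2008 beat the February 15, 2008 deadline — the action is timely.

TIMELY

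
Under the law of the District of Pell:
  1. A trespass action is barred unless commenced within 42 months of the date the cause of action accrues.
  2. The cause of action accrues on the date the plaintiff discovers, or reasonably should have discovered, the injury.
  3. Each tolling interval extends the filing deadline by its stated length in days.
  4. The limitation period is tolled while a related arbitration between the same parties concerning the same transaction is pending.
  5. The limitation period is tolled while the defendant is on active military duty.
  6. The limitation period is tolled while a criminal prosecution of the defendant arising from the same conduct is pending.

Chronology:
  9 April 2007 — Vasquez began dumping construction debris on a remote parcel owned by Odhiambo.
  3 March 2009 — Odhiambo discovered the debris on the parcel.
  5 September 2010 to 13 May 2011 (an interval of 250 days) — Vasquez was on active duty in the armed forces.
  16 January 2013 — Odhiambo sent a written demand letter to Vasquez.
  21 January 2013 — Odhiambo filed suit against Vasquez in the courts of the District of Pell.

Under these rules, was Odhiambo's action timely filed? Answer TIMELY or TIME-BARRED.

The claim did not accrue until Odhiambo discovered the injury on 3 March 2009; the 9 April 2007 act date does not start the clock under the stated rule.
Adding the 42 months base period to 3 March 2009 gives a deadline of 3 September 2012, before any tolling.
The defendant's active military service from 5 September 2010 to 13 May 2011 tolled the period for 250 days, extending the deadline to 11 May 2013.
The other events in the timeline have no effect on the limitation period under the stated rules.
Filing on 21 January 2013 beat the 11 May 2013 deadline — the action is timely.

TIMELY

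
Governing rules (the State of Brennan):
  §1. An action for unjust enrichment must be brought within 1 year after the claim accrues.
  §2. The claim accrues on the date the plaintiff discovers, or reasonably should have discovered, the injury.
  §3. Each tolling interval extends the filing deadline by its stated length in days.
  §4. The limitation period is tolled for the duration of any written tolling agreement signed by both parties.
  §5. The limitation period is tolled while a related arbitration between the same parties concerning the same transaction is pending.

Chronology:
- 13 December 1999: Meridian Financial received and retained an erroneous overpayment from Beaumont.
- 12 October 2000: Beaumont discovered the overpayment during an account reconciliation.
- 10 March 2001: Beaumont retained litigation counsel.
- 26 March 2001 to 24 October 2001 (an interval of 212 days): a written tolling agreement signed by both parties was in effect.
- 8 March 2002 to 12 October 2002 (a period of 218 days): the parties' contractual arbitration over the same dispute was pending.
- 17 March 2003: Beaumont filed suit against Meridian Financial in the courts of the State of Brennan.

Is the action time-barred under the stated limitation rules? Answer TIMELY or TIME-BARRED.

The claim did not accrue until Beaumont discovered the injury on 12 October 2000; the 13 December 1999 act date does not start the clock under the stated rule.
1 year from 12 October 2000 is 12 October 2001.
The written tolling agreement from 26 March 2001 to 24 October 2001 tolled the period for 212 days, extending the deadline to 12 May 2002.
The period was tolled for 218 days by the pending related arbitration (8 March 2002 to 12 October 2002), pushing the deadline to 16 December 2002.
The other events in the timeline have no effect on the limitation period under the stated rules.
Beaumont filed on 17 March 2003, after the 16 December 2002 deadline, so the action is time-barred.

TIME-BARRED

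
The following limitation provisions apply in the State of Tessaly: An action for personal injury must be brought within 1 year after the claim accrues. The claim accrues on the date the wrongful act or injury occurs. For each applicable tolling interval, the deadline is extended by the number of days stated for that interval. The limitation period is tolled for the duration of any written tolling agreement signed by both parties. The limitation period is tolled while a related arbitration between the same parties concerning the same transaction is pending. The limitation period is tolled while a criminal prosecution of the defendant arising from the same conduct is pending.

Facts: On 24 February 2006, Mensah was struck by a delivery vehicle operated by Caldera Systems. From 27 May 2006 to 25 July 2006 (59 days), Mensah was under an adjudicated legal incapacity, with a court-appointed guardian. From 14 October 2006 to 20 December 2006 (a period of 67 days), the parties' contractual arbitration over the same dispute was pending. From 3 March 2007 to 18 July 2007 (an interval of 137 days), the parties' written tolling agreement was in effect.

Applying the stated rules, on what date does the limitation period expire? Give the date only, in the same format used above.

16 September 2007

The claim accrued on 24 February 2006, when the wrongful act occurred.
1 year from 24 February 2006 is 24 February 2007.
Because the pending related arbitration ran from 14 October 2006 to 20 December 2006, the deadline is extended by 67 days to 2 May 2007.
Because the written tolling agreement ran from 3 March 2007 to 18 July 2007, the deadline is extended by 137 days to 16 September 2007.
The plaintiff's legal incapacity from 27 May 2006 to 25 July 2006 does not toll the period, because no stated rule makes the plaintiff's incapacity a tolling event.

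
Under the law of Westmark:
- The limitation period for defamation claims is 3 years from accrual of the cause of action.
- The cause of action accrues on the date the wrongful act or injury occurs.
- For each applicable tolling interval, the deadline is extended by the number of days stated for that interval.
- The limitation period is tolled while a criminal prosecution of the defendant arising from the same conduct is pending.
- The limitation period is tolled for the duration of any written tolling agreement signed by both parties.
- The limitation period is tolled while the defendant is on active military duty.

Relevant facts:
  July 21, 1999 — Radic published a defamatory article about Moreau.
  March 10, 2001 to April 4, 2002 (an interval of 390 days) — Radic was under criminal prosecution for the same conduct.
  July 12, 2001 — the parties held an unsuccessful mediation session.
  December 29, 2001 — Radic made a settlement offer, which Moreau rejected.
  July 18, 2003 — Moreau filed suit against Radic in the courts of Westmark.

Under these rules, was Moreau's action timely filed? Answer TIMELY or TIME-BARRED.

TIMELY

The claim accrued on July 21, 1999, when the wrongful act occurred.
3 years from July 21, 1999 is July 21, 2002.
The period was tolled for 390 days by the pending criminal prosecution (March 10, 2001 to April 4, 2002), pushing the deadline to August 15, 2003.
None of the other events listed affects the running of the period under the stated rules.
The July 18, 2003 filing precedes the August 15, 2003 deadline; the claim is timely.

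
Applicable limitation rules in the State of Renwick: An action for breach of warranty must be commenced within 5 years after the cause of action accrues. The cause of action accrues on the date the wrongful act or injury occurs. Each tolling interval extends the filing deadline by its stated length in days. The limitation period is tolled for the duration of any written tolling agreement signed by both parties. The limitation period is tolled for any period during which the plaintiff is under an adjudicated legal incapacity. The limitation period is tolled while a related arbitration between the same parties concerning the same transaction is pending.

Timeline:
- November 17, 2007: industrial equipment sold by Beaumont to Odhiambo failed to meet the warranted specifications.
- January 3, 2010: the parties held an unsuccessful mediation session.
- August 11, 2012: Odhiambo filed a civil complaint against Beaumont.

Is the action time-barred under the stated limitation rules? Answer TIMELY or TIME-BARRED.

The cause of action accrued on November 17, 2007, the date of the act.
5 years from November 17, 2007 is November 17, 2012.
Nothing else in the chronology tolls or restarts the period.
The August 11, 2012 filing precedes the November 17, 2012 deadline; the claim is timely.

TIMELY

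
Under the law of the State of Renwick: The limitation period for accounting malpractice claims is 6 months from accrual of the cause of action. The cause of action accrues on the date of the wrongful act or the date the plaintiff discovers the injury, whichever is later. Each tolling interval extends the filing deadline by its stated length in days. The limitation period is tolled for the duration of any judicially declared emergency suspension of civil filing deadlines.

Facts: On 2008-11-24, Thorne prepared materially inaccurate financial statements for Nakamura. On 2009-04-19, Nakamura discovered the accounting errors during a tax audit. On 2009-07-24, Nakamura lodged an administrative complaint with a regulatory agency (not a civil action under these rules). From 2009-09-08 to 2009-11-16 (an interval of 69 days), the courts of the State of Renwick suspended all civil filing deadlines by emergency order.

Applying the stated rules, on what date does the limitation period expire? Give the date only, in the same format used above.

Taking the later of the act (2008-11-24) and discovery (2009-04-19), the claim accrued on 2009-04-19.
6 months from 2009-04-19 is 2009-10-19.
The emergency suspension of filing deadlines from 2009-09-08 to 2009-11-16 tolled the period for 69 days, extending the deadline to 2009-12-27.
Nothing else in the chronology tolls or restarts the period.

2009-12-27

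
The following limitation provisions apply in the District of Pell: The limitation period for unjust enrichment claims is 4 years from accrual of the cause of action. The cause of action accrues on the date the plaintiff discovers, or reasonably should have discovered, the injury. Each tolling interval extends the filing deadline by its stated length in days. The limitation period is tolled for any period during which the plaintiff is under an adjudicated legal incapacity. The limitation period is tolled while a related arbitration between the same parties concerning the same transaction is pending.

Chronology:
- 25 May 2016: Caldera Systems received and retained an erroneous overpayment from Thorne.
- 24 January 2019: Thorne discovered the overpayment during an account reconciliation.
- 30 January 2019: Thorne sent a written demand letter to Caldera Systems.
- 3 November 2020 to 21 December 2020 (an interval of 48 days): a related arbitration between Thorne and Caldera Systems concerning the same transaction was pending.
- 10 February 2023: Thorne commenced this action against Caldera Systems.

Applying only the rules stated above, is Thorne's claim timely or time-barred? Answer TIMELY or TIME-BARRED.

TIMELY

Accrual is tied to discovery, so the period began on 24 January 2019 rather than on 25 May 2016 when the act occurred.
4 years from 24 January 2019 is 24 January 2023.
The pending related arbitration from 3 November 2020 to 21 December 2020 tolled the period for 48 days, extending the deadline to 13 March 2023.
Nothing else in the chronology tolls or restarts the period.
Filing on 10 February 2023 beat the 13 March 2023 deadline — the action is timely.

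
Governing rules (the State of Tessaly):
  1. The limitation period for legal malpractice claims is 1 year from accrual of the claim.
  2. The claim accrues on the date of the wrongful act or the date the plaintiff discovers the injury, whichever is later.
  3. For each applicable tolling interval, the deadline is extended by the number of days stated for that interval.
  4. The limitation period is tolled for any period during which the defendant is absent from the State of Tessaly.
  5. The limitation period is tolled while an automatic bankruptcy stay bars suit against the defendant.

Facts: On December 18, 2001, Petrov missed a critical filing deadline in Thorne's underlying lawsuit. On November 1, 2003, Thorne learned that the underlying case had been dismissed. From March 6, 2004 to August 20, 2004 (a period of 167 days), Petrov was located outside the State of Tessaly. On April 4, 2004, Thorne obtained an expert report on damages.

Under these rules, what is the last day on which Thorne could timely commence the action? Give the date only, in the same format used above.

Taking the later of the act (December 18, 2001) and discovery (November 1, 2003), the claim accrued on November 1, 2003.
1 year from November 1, 2003 is November 1, 2004.
The defendant's absence from the jurisdiction from March 6, 2004 to August 20, 2004 tolled the period for 167 days, extending the deadline to April 17, 2005.
None of the other events listed affects the running of the period under the stated rules.

April 17, 2005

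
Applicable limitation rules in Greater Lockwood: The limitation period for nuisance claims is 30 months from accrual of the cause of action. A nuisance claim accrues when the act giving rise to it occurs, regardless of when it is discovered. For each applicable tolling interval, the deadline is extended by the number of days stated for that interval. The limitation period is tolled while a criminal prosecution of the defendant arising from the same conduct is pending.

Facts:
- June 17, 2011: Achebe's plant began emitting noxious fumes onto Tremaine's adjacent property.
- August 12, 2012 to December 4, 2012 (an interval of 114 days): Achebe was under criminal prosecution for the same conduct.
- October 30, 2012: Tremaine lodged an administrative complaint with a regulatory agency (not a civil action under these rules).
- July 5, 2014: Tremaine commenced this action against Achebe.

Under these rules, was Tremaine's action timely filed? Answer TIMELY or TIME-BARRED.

TIME-BARRED

The limitation period began to run on June 17, 2011.
30 months from June 17, 2011 is December 17, 2013.
Because the pending criminal prosecution ran from August 12, 2012 to December 4, 2012, the deadline is extended by 114 days to April 10, 2014.
Nothing else in the chronology tolls or restarts the period.
The July 5, 2014 filing falls after the April 10, 2014 deadline; the claim is time-barred.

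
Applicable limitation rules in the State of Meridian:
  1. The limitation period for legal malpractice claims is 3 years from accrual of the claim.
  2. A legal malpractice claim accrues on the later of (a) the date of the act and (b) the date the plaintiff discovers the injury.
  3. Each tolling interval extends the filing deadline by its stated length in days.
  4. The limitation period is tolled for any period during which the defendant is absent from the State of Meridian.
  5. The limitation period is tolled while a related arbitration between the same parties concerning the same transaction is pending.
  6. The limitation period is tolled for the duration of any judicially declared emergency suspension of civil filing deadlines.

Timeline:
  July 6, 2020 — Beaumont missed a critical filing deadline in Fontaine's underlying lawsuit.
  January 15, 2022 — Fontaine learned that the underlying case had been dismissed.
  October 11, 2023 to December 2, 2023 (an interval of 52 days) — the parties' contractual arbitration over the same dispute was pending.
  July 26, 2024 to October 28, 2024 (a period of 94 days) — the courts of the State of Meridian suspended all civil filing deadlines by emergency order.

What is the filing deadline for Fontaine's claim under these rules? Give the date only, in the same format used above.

The claim accrued on January 15, 2022 — the later of the July 6, 2020 act and the January 15, 2022 discovery.
Adding the 3 years base period to January 15, 2022 gives a deadline of January 15, 2025, before any tolling.
Because the pending related arbitration ran from October 11, 2023 to December 2, 2023, the deadline is extended by 52 days to March 8, 2025.
The period was tolled for 94 days by the emergency suspension of filing deadlines (July 26, 2024 to October 28, 2024), pushing the deadline to June 10, 2025.

June 10, 2025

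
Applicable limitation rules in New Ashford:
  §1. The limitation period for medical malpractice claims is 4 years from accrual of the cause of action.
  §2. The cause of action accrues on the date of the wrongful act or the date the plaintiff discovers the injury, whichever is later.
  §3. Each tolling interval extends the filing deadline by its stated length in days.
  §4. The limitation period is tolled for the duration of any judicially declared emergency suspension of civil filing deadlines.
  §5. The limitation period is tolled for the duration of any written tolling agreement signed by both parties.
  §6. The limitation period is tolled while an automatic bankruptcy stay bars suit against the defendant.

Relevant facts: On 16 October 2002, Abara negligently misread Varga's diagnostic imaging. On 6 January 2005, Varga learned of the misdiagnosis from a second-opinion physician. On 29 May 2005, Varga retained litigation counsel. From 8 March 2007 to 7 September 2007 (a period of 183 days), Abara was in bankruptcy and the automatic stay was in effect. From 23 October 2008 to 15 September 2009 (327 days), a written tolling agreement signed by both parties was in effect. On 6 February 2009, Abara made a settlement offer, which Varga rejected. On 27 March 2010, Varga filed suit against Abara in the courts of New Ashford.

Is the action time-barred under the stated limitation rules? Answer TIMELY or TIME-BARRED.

The claim accrued on 6 January 2005 — the later of the 16 October 2002 act and the 6 January 2005 discovery.
The untolled deadline — 4 years after 6 January 2005 — is 6 January 2009.
Because the automatic bankruptcy stay ran from 8 March 2007 to 7 September 2007, the deadline is extended by 183 days to 8 July 2009.
The written tolling agreement from 23 October 2008 to 15 September 2009 tolled the period for 327 days, extending the deadline to 31 May 2010.
The other events in the timeline have no effect on the limitation period under the stated rules.
Filing on 27 March 2010 beat the 31 May 2010 deadline — the action is timely.

TIMELY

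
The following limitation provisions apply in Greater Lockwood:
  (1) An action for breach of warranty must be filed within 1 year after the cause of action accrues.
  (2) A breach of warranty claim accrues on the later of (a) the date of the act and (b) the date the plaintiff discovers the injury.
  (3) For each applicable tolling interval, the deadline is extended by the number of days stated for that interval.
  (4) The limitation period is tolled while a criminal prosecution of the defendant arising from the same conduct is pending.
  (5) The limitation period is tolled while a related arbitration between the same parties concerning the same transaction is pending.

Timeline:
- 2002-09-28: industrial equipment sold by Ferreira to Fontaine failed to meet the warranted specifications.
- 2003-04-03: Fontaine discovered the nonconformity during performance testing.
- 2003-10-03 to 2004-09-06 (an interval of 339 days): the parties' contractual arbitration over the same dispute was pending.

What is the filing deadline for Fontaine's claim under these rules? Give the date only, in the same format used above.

The claim accrued on 2003-04-03 — the later of the 2002-09-28 act and the 2003-04-03 discovery.
Adding the 1 year base period to 2003-04-03 gives a deadline of 2004-04-03, before any tolling.
Because the pending related arbitration ran from 2003-10-03 to 2004-09-06, the deadline is extended by 339 days to 2005-03-08.

2005-03-08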